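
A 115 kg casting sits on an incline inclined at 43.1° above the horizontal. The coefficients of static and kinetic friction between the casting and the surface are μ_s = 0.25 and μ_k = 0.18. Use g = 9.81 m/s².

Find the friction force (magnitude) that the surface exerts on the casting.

f ≈ 148 N (up the incline)

The normal reaction is N = m g cos θ = 823.7 N.
For equilibrium along the incline, friction must balance the weight component: f = m g sin θ = 770.8 N up the slope.
Static friction can supply at most μ_s N = 205.9 N.
Since |770.8| > 205.9 N, static friction cannot hold it; the casting slides down the incline and kinetic friction applies: f = μ_k N = 0.18 × 823.7 = 148 N.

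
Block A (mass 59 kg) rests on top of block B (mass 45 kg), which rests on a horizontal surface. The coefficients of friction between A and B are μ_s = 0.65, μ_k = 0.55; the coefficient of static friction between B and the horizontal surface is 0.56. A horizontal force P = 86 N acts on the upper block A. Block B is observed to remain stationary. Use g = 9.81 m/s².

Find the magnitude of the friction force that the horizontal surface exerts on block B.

The normal force B exerts on A is simply A's weight, N₁ = 578.8 N.
Maximum static friction on A from B: μ_s N₁ = 0.65×578.8 = 376.2 N.
P = 86 N is within that limit, so A and B move together (both at rest); the A–B friction is simply f₁ = P = 86 N.
B experiences an equal 86 N forward from A (third law). B is in equilibrium, so the floor supplies f₂ = 86 N of static friction (limit μ_s(m_A+m_B)g = 571.3 N, not exceeded).

f ≈ 86 N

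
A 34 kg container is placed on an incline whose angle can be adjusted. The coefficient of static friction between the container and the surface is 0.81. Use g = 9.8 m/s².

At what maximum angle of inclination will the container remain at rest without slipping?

θ_max ≈ 39°

At the slip threshold, m g sin θ = μ_s · m g cos θ, so tan θ = μ_s.
θ_max = arctan(0.81) = 39°.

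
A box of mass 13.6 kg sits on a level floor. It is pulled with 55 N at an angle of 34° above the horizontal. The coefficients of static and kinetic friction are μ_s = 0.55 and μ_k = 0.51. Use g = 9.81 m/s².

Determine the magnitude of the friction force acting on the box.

The vertical component of P reduces the normal force: N = m g − P sin α = 133.4 − 30.76 = 102.7 N.
Horizontally, friction must balance P cos α = 45.6 N.
μ_s N = 0.55 × 102.7 = 56.46 N.
Since 45.6 N does not exceed the limit, the box stays at rest and f = 45.6 N.

f ≈ 45.6 N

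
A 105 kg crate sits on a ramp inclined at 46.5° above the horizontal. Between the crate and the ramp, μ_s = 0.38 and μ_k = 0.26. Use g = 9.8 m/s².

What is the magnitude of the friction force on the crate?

f ≈ 184 N (up the incline)

Normal force: N = m g cos θ = 105 × 9.8 × cos 46.5° = 708.3 N.
Along the slope the weight component is m g sin θ = 746.4 N; friction must supply exactly this, acting up-slope.
The static-friction ceiling is μ_s N = 0.38 × 708.3 = 269.2 N.
Since |746.4| > 269.2 N, static friction cannot hold it; the crate slides down the incline and kinetic friction applies: f = μ_k N = 0.26 × 708.3 = 184 N.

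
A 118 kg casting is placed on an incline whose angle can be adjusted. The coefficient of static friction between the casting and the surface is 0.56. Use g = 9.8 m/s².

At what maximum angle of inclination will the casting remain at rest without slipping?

θ_max ≈ 29.2°

At the slip threshold, m g sin θ = μ_s · m g cos θ, so tan θ = μ_s.
θ_max = arctan(0.56) = 29.2°.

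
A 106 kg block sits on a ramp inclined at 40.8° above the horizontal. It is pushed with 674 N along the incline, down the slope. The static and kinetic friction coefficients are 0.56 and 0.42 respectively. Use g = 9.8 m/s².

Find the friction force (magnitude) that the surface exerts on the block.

f ≈ 330 N (up the incline)

Normal force: N = m g cos θ = 106 × 9.8 × cos 40.8° = 786.4 N.
Parallel to the incline, ΣF = 0 gives f = m g sin θ + P = 678.8 + 674 = 1353 N (up-slope positive).
The static-friction ceiling is μ_s N = 0.56 × 786.4 = 440.4 N.
Since |1353| > 440.4 N, static friction cannot hold it; the block slides down the incline and kinetic friction applies: f = μ_k N = 0.42 × 786.4 = 330 N.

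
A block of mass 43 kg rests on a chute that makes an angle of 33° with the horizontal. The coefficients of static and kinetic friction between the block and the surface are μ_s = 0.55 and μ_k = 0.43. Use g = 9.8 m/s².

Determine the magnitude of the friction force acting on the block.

The normal reaction is N = m g cos θ = 353.4 N.
For equilibrium along the incline, friction must balance the weight component: f = m g sin θ = 229.5 N up the slope.
Maximum static friction available: μ_s N = 0.55 × 353.4 = 194.4 N.
Since |229.5| > 194.4 N, static friction cannot hold it; the block slides down the incline and kinetic friction applies: f = μ_k N = 0.43 × 353.4 = 152 N.

f ≈ 152 N (up the incline)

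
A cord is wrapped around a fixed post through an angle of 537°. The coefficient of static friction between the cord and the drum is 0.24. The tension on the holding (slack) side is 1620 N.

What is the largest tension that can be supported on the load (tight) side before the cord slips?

At impending slip the capstan equation gives T₂/T₁ = e^{μβ} with β in radians.
β = 537° × π/180 = 9.372 rad.
e^{μβ} = e^{0.24×9.372} = 9.482.
T₂ = T₁ · e^{μβ} = 1620 × 9.482 = 15400 N.

T_max ≈ 15400 N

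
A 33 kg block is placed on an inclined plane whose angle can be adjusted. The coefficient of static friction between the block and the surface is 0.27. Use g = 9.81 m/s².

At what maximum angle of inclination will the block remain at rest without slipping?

θ_max ≈ 15.1°

At the slip threshold, m g sin θ = μ_s · m g cos θ, so tan θ = μ_s.
θ_max = arctan(0.27) = 15.1°.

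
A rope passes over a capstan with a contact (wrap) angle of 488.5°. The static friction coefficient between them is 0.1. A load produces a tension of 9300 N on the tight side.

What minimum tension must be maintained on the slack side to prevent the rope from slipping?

T_min ≈ 3960 N

Capstan equation at impending slip: T_tight/T_slack = e^{μβ}.
β = 488.5° = 8.526 rad; e^{μβ} = e^{0.1×8.526} = 2.346.
T_slack = T_tight / e^{μβ} = 9300 / 2.346 = 3960 N.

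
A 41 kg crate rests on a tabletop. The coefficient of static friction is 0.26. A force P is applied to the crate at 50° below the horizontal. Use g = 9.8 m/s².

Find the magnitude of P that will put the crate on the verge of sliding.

N = m g + P sin α (the push presses the crate into the tabletop).
At impending slip, P cos α = μ_s N = μ_s (m g + P sin α).
Solving: P (cos α − μ_s sin α) = μ_s m g → P = 0.26×402/(cos 50° − 0.26 sin 50°) = 104/0.4436 = 235 N.

P ≈ 235 N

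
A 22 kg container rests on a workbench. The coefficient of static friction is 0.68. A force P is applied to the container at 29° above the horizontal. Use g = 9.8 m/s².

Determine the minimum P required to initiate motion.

P ≈ 122 N

N = m g − P sin α (the pull lifts the container).
At impending slip, P cos α = μ_s N = μ_s (m g − P sin α).
Solving: P (cos α + μ_s sin α) = μ_s m g → P = 0.68×216/(cos 29° + 0.68 sin 29°) = 147/1.204 = 122 N.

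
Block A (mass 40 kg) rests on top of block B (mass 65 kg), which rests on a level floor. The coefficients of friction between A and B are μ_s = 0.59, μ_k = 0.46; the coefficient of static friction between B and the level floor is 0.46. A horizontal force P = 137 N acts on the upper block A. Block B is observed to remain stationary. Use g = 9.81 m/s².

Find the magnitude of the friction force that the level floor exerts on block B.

f ≈ 137 N

The normal force B exerts on A is simply A's weight, N₁ = 392.4 N.
So the A–B interface can sustain at most μ_s N₁ = 231.5 N of static friction.
Since P = 137 N ≤ 231.5 N, A does not slip on B; friction on A equals P = 137 N.
By Newton's third law B feels 137 N forward from A. With B stationary, the floor's static friction on B balances it: f₂ = 137 N (well within μ_s(m_A+m_B)g = 473.8 N).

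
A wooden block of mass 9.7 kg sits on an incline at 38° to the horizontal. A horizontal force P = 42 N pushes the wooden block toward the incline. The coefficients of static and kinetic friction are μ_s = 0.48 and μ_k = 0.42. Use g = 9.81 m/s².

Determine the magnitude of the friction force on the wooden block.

f ≈ 25.5 N (up the incline)

The horizontal push has a component P sin θ into the surface, so N = m g cos θ + P sin θ = 74.98 + 25.86 = 100.8 N.
Along the incline, the net driving force (taking up-slope positive) is P cos θ − m g sin θ = 33.1 − 58.58 = -25.49 N, so equilibrium requires friction f = 25.49 N (up-slope).
The limit of static friction is μ_s N = 48.4 N.
|f_req| = 25.49 ≤ 48.4 N → the wooden block is in equilibrium; friction equals the required value.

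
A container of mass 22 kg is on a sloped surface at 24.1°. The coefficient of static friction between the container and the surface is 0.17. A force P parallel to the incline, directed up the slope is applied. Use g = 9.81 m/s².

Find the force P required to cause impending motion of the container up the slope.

At impending motion up the slope, friction acts down-slope at its limit: f = μ_s N.
P is parallel to the surface, so N = m g cos θ = 197 N.
Along the incline: P = m g sin θ + μ_s N = 88.1 + 0.17×197 = 122 N.

P ≈ 122 N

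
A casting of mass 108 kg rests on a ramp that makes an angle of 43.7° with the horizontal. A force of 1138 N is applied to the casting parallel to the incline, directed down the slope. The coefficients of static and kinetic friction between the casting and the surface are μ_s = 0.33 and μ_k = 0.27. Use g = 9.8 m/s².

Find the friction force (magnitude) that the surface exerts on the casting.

f ≈ 207 N (up the incline)

Normal force: N = m g cos θ = 108 × 9.8 × cos 43.7° = 765.2 N.
The friction needed for equilibrium is m g sin θ + P = 731.2 + 1138 = 1869 N, measured positive up-slope.
The static-friction ceiling is μ_s N = 0.33 × 765.2 = 252.5 N.
|1869| exceeds 252.5 N, so the casting slips down-slope; friction is kinetic, f = μ_k N = 0.27×765.2 = 207 N.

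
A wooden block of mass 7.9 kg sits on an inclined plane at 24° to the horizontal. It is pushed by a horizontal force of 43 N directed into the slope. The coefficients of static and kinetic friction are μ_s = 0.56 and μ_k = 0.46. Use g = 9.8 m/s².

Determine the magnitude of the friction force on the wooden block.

Normal direction: N = m g cos θ + P sin θ = 88.22 N.
Along the incline, the net driving force (taking up-slope positive) is P cos θ − m g sin θ = 39.28 − 31.49 = 7.793 N, so equilibrium requires friction f = -7.793 N (down-slope).
The limit of static friction is μ_s N = 49.4 N.
Since 7.793 N is within the 49.4 N limit, the wooden block stays put and friction is exactly 7.79 N.

f ≈ 7.79 N (down the incline)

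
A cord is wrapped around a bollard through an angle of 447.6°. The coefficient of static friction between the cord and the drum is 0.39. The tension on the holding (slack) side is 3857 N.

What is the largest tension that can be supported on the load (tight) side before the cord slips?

T_max ≈ 81200 N

At impending slip the capstan equation gives T₂/T₁ = e^{μβ} with β in radians.
β = 447.6° × π/180 = 7.812 rad.
e^{μβ} = e^{0.39×7.812} = 21.05.
T₂ = T₁ · e^{μβ} = 3857 × 21.05 = 81200 N.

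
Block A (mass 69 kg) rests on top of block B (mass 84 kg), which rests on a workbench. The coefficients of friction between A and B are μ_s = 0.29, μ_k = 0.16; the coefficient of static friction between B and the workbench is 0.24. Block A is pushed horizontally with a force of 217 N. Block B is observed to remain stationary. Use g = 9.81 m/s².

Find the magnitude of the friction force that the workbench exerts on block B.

f ≈ 108 N

Normal force at the A–B interface: N₁ = m_A g = 676.9 N.
Maximum static friction on A from B: μ_s N₁ = 0.29×676.9 = 196.3 N.
Since P = 217 N > 196.3 N, A slides on B; the A–B friction is kinetic: f₁ = μ_k N₁ = 0.16×676.9 = 108 N.
B experiences an equal 108 N forward from A (third law). B is in equilibrium, so the floor supplies f₂ = 108 N of static friction (limit μ_s(m_A+m_B)g = 360.2 N, not exceeded).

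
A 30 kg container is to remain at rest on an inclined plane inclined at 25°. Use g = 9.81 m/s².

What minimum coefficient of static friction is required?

μ_s,min ≈ 0.466

At the slip threshold m g sin θ = μ_s m g cos θ, so μ_s,min = tan θ.
μ_s,min = tan 25° = 0.466.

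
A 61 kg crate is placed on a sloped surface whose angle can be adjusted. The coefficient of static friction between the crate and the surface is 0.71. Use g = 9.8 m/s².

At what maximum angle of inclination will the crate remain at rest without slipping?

At the slip threshold, m g sin θ = μ_s · m g cos θ, so tan θ = μ_s.
θ_max = arctan(0.71) = 35.4°.

θ_max ≈ 35.4°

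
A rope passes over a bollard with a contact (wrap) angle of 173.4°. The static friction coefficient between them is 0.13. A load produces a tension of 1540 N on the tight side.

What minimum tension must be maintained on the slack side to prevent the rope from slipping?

Capstan equation at impending slip: T_tight/T_slack = e^{μβ}.
β = 173.4° = 3.026 rad; e^{μβ} = e^{0.13×3.026} = 1.482.
T_slack = T_tight / e^{μβ} = 1540 / 1.482 = 1040 N.

T_min ≈ 1040 N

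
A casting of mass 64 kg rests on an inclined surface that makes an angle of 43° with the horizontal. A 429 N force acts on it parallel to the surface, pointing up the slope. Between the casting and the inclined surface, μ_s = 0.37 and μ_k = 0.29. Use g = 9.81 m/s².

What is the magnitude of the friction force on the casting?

Perpendicular to the surface, N = m g cos θ = 64·9.81·cos 43° = 459.2 N.
For equilibrium along the incline the friction force must supply f = m g sin θ − P = 428.2 − 429 = -0.8141 N (positive meaning up-slope).
Maximum static friction available: μ_s N = 0.37 × 459.2 = 169.9 N.
Since |-0.8141| ≤ 169.9 N, the casting remains in static equilibrium and friction takes exactly the required value.

f ≈ 0.814 N (down the incline)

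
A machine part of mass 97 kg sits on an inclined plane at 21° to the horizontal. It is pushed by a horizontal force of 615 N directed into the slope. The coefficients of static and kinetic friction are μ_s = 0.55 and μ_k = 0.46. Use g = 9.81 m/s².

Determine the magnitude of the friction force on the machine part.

f ≈ 233 N (down the incline)

The horizontal push has a component P sin θ into the surface, so N = m g cos θ + P sin θ = 888.4 + 220.4 = 1109 N.
Along the incline, the net driving force (taking up-slope positive) is P cos θ − m g sin θ = 574.2 − 341 = 233.1 N, so equilibrium requires friction f = -233.1 N (down-slope).
The limit of static friction is μ_s N = 609.8 N.
|f_req| = 233.1 ≤ 609.8 N → the machine part is in equilibrium; friction equals the required value.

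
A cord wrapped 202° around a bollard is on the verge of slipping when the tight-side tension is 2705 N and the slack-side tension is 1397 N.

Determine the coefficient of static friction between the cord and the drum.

T₂/T₁ = e^{μβ} → μ = ln(T₂/T₁)/β.
β = 202° = 3.526 rad.
μ = ln(2705/1397)/3.526 = ln(1.936)/3.526 = 0.187.

μ ≈ 0.187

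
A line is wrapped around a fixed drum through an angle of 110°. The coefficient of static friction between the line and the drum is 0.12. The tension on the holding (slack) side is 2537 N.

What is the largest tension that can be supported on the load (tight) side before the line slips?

At impending slip the capstan equation gives T₂/T₁ = e^{μβ} with β in radians.
β = 110° × π/180 = 1.92 rad.
e^{μβ} = e^{0.12×1.92} = 1.259.
T₂ = T₁ · e^{μβ} = 2537 × 1.259 = 3190 N.

T_max ≈ 3190 N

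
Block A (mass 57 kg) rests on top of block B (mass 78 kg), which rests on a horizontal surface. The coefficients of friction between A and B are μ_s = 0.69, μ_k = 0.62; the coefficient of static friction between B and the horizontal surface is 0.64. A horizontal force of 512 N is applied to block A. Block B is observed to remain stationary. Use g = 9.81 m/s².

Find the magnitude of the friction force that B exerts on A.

Normal force at the A–B interface: N₁ = m_A g = 559.2 N.
So the A–B interface can sustain at most μ_s N₁ = 385.8 N of static friction.
P = 512 N exceeds that limit, so A slips over B and the interface friction becomes kinetic: f₁ = μ_k N₁ = 0.62×559.2 = 347 N.
B experiences an equal 347 N forward from A (third law). B is in equilibrium, so the floor supplies f₂ = 347 N of static friction (limit μ_s(m_A+m_B)g = 847.6 N, not exceeded).

f ≈ 347 N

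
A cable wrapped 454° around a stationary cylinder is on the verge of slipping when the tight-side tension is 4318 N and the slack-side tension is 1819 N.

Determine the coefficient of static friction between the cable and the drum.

T₂/T₁ = e^{μβ} → μ = ln(T₂/T₁)/β.
β = 454° = 7.924 rad.
μ = ln(4318/1819)/7.924 = ln(2.374)/7.924 = 0.109.

μ ≈ 0.109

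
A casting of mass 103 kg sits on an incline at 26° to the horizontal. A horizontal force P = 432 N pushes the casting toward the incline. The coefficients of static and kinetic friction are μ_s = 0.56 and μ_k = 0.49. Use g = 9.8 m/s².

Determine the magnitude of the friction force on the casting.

f ≈ 54.2 N (up the incline)

Resolve perpendicular to the incline: N = m g cos θ + P sin θ = 103×9.8×cos 26° + 432×sin 26° = 1097 N.
Along the incline, the net driving force (taking up-slope positive) is P cos θ − m g sin θ = 388.3 − 442.5 = -54.21 N, so equilibrium requires friction f = 54.21 N (up-slope).
Maximum static friction: μ_s N = 0.56 × 1097 = 614.1 N.
Since 54.21 N is within the 614.1 N limit, the casting stays put and friction is exactly 54.2 N.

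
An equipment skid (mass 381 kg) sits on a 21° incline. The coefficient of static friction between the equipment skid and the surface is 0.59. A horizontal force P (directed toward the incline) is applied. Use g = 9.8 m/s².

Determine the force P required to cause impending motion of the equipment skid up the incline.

P ≈ 4700 N

At impending motion up the slope, friction acts down-slope at its limit: f = μ_s N.
Perpendicular to the incline: N = m g cos θ + P sin θ.
Along the incline: P cos θ = m g sin θ + μ_s N = m g sin θ + μ_s (m g cos θ + P sin θ).
Solving, P (cos θ − μ_s sin θ) = m g (sin θ + μ_s cos θ), so P = 381×9.8×(sin 21° + 0.59 cos 21°)/(cos 21° − 0.59 sin 21°) = 3730×0.9092/0.7221 = 4700 N.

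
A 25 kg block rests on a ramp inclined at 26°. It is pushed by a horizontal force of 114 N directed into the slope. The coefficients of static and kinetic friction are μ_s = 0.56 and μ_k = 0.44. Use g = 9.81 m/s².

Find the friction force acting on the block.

f ≈ 5.05 N (up the incline)

Normal direction: N = m g cos θ + P sin θ = 270.4 N.
Parallel to the incline: P cos θ − m g sin θ = 102.5 − 107.5 = -5.048 N; the friction needed to balance this is 5.048 N acting up the slope.
Maximum static friction: μ_s N = 0.56 × 270.4 = 151.4 N.
Since 5.048 N is within the 151.4 N limit, the block stays put and friction is exactly 5.05 N.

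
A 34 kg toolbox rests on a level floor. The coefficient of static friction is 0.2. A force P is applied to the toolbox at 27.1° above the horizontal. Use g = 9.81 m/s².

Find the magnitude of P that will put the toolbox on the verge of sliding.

P ≈ 68 N

N = m g − P sin α (the pull lifts the toolbox).
At impending slip, P cos α = μ_s N = μ_s (m g − P sin α).
Solving: P (cos α + μ_s sin α) = μ_s m g → P = 0.2×334/(cos 27.1° + 0.2 sin 27.1°) = 66.7/0.9813 = 68 N.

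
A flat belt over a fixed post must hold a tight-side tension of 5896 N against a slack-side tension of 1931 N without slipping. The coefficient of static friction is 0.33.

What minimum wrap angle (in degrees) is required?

T₂/T₁ = e^{μβ} → β = ln(T₂/T₁)/μ.
β = ln(5896/1931)/0.33 = 1.116/0.33 = 3.383 rad.
In degrees: β = 3.383 × 180/π = 194°.

β_min ≈ 194°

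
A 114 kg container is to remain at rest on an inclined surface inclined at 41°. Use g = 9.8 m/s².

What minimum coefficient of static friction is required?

μ_s,min ≈ 0.869

At the slip threshold m g sin θ = μ_s m g cos θ, so μ_s,min = tan θ.
μ_s,min = tan 41° = 0.869.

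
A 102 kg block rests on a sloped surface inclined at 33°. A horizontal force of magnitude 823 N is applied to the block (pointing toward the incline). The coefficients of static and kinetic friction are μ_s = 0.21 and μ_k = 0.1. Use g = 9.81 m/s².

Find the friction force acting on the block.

f ≈ 145 N (down the incline)

Resolve perpendicular to the incline: N = m g cos θ + P sin θ = 102×9.81×cos 33° + 823×sin 33° = 1287 N.
Parallel to the incline: P cos θ − m g sin θ = 690.2 − 545 = 145.2 N; the friction needed to balance this is 145.2 N acting down the slope.
Maximum static friction: μ_s N = 0.21 × 1287 = 270.4 N.
Since 145.2 N is within the 270.4 N limit, the block stays put and friction is exactly 145 N.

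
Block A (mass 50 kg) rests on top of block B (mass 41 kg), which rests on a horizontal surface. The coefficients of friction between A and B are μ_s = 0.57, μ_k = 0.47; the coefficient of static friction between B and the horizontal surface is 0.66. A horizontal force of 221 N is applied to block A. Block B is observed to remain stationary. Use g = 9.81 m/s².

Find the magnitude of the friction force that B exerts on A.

f ≈ 221 N

The normal force B exerts on A is simply A's weight, N₁ = 490.5 N.
Maximum static friction on A from B: μ_s N₁ = 0.57×490.5 = 279.6 N.
P = 221 N is within that limit, so A and B move together (both at rest); the A–B friction is simply f₁ = P = 221 N.
B experiences an equal 221 N forward from A (third law). B is in equilibrium, so the floor supplies f₂ = 221 N of static friction (limit μ_s(m_A+m_B)g = 589.2 N, not exceeded).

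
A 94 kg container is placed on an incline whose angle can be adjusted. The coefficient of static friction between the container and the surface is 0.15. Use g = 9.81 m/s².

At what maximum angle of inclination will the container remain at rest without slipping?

θ_max ≈ 8.53°

At the slip threshold, m g sin θ = μ_s · m g cos θ, so tan θ = μ_s.
θ_max = arctan(0.15) = 8.53°.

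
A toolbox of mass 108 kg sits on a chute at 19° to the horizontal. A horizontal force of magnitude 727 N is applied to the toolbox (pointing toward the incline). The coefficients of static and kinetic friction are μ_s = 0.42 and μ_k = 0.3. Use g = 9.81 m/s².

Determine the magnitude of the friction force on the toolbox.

Normal direction: N = m g cos θ + P sin θ = 1238 N.
Along the incline, the net driving force (taking up-slope positive) is P cos θ − m g sin θ = 687.4 − 344.9 = 342.5 N, so equilibrium requires friction f = -342.5 N (down-slope).
Maximum static friction: μ_s N = 0.42 × 1238 = 520.1 N.
Since 342.5 N is within the 520.1 N limit, the toolbox stays put and friction is exactly 342 N.

f ≈ 342 N (down the incline)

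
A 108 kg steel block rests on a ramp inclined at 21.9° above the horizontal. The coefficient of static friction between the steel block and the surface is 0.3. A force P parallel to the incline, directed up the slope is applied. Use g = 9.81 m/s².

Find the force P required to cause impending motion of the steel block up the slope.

At impending motion up the slope, friction acts down-slope at its limit: f = μ_s N.
P is parallel to the surface, so N = m g cos θ = 983 N.
Along the incline: P = m g sin θ + μ_s N = 395 + 0.3×983 = 690 N.

P ≈ 690 N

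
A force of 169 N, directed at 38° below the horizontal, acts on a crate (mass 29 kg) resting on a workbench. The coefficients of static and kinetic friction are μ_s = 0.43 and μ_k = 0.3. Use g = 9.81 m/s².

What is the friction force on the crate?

f ≈ 133 N

The vertical component of P adds to the normal force: N = m g + P sin α = 284.5 + 104 = 388.5 N.
The horizontal driving force is P cos α = 133.2 N, so equilibrium needs friction f = 133.2 N.
μ_s N = 0.43 × 388.5 = 167.1 N.
133.2 ≤ 167.1 N → static; friction equals the required 133 N.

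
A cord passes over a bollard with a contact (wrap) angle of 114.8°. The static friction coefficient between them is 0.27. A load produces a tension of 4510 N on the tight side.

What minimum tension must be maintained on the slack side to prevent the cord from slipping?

T_min ≈ 2630 N

Capstan equation at impending slip: T_tight/T_slack = e^{μβ}.
β = 114.8° = 2.004 rad; e^{μβ} = e^{0.27×2.004} = 1.718.
T_slack = T_tight / e^{μβ} = 4510 / 1.718 = 2630 N.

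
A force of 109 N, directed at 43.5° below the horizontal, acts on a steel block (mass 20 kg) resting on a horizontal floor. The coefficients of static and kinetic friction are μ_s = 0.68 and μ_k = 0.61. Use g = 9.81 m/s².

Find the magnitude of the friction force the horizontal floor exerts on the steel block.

Vertical equilibrium gives N = m g + P sin α = 271.2 N.
For equilibrium, f = P cos α = 109×cos 43.5° = 79.07 N.
μ_s N = 0.68 × 271.2 = 184.4 N.
Since 79.07 N does not exceed the limit, the steel block stays at rest and f = 79.1 N.

f ≈ 79.1 N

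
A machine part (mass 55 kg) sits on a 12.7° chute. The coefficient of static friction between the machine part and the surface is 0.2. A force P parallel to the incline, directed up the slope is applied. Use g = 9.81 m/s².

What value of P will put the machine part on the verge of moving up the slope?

At impending motion up the slope, friction acts down-slope at its limit: f = μ_s N.
P is parallel to the surface, so N = m g cos θ = 526 N.
Along the incline: P = m g sin θ + μ_s N = 119 + 0.2×526 = 224 N.

P ≈ 224 N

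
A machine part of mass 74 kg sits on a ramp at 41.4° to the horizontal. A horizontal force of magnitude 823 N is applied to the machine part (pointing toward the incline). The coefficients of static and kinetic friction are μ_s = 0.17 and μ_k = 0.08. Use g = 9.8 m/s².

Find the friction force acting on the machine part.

Normal direction: N = m g cos θ + P sin θ = 1088 N.
Parallel to the incline: P cos θ − m g sin θ = 617.3 − 479.6 = 137.8 N; the friction needed to balance this is 137.8 N acting down the slope.
Maximum static friction: μ_s N = 0.17 × 1088 = 185 N.
|f_req| = 137.8 ≤ 185 N → the machine part is in equilibrium; friction equals the required value.

f ≈ 138 N (down the incline)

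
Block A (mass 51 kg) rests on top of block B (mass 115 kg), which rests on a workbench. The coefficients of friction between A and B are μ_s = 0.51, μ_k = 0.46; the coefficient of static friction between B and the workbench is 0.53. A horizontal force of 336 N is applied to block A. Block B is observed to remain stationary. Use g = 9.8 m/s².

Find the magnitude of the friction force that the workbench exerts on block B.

f ≈ 230 N

Between the blocks, N₁ = m_A g = 499.8 N.
Maximum static friction on A from B: μ_s N₁ = 0.51×499.8 = 254.9 N.
P = 336 N exceeds that limit, so A slips over B and the interface friction becomes kinetic: f₁ = μ_k N₁ = 0.46×499.8 = 230 N.
By Newton's third law B feels 230 N forward from A. With B stationary, the floor's static friction on B balances it: f₂ = 230 N (well within μ_s(m_A+m_B)g = 862.2 N).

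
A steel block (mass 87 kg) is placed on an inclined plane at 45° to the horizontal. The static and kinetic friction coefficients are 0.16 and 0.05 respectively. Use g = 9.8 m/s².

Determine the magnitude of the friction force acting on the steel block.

Normal force: N = m g cos θ = 87 × 9.8 × cos 45° = 602.9 N.
For equilibrium along the incline, friction must balance the weight component: f = m g sin θ = 602.9 N up the slope.
The static-friction ceiling is μ_s N = 0.16 × 602.9 = 96.46 N.
|602.9| exceeds 96.46 N, so the steel block slips down-slope; friction is kinetic, f = μ_k N = 0.05×602.9 = 30.1 N.

f ≈ 30.1 N (up the incline)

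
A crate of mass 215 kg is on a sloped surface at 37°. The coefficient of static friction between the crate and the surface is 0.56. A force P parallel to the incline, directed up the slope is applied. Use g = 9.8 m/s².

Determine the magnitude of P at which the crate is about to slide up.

At impending motion up the slope, friction acts down-slope at its limit: f = μ_s N.
P is parallel to the surface, so N = m g cos θ = 1680 N.
Along the incline: P = m g sin θ + μ_s N = 1270 + 0.56×1680 = 2210 N.

P ≈ 2210 N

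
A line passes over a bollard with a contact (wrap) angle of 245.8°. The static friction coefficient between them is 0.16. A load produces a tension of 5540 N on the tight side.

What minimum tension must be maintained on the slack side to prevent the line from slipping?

T_min ≈ 2790 N

Capstan equation at impending slip: T_tight/T_slack = e^{μβ}.
β = 245.8° = 4.29 rad; e^{μβ} = e^{0.16×4.29} = 1.987.
T_slack = T_tight / e^{μβ} = 5540 / 1.987 = 2790 N.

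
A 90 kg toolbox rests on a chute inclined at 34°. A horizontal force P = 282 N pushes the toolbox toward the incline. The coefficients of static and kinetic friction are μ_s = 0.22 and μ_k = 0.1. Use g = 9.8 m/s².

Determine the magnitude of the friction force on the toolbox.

The horizontal push has a component P sin θ into the surface, so N = m g cos θ + P sin θ = 731.2 + 157.7 = 888.9 N.
Parallel to the incline: P cos θ − m g sin θ = 233.8 − 493.2 = -259.4 N; the friction needed to balance this is 259.4 N acting up the slope.
Maximum static friction: μ_s N = 0.22 × 888.9 = 195.6 N.
|f_req| = 259.4 > 195.6 N → the toolbox slides down the incline; f = μ_k N = 0.1 × 888.9 = 88.9 N.

f ≈ 88.9 N (up the incline)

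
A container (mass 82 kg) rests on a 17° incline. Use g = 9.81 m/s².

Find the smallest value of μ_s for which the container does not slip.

At the slip threshold m g sin θ = μ_s m g cos θ, so μ_s,min = tan θ.
μ_s,min = tan 17° = 0.306.

μ_s,min ≈ 0.306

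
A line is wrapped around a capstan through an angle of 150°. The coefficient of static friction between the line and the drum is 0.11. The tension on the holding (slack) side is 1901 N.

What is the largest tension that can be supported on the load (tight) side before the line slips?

At impending slip the capstan equation gives T₂/T₁ = e^{μβ} with β in radians.
β = 150° × π/180 = 2.618 rad.
e^{μβ} = e^{0.11×2.618} = 1.334.
T₂ = T₁ · e^{μβ} = 1901 × 1.334 = 2540 N.

T_max ≈ 2540 N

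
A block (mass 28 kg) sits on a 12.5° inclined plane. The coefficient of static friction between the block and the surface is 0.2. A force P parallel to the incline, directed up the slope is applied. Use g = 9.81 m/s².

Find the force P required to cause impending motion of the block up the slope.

P ≈ 113 N

At impending motion up the slope, friction acts down-slope at its limit: f = μ_s N.
P is parallel to the surface, so N = m g cos θ = 268 N.
Along the incline: P = m g sin θ + μ_s N = 59.5 + 0.2×268 = 113 N.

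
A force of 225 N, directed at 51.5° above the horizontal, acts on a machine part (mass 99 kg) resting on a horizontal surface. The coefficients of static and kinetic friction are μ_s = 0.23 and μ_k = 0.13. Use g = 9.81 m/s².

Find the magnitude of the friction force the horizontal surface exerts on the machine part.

f ≈ 140 N

Vertical equilibrium gives N = m g − P sin α = 795.1 N.
For equilibrium, f = P cos α = 225×cos 51.5° = 140.1 N.
The static-friction limit is μ_s N = 182.9 N.
140.1 ≤ 182.9 N → static; friction equals the required 140 N.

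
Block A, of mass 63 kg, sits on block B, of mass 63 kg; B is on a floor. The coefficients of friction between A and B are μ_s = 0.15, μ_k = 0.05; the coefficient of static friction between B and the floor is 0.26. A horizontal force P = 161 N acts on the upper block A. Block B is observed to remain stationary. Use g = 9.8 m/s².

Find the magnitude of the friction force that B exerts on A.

f ≈ 30.9 N

Between the blocks, N₁ = m_A g = 617.4 N.
So the A–B interface can sustain at most μ_s N₁ = 92.61 N of static friction.
P = 161 N exceeds that limit, so A slips over B and the interface friction becomes kinetic: f₁ = μ_k N₁ = 0.05×617.4 = 30.9 N.
B experiences an equal 30.9 N forward from A (third law). B is in equilibrium, so the floor supplies f₂ = 30.9 N of static friction (limit μ_s(m_A+m_B)g = 321 N, not exceeded).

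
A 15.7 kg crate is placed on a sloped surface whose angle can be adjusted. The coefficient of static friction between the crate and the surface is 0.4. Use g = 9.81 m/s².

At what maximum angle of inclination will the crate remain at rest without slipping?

At the slip threshold, m g sin θ = μ_s · m g cos θ, so tan θ = μ_s.
θ_max = arctan(0.4) = 21.8°.

θ_max ≈ 21.8°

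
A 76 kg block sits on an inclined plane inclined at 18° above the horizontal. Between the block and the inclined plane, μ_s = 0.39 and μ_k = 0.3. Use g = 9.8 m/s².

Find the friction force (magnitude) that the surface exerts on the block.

f ≈ 230 N (up the incline)

Perpendicular to the surface, N = m g cos θ = 76·9.8·cos 18° = 708.3 N.
Along the slope the weight component is m g sin θ = 230.2 N; friction must supply exactly this, acting up-slope.
The static-friction ceiling is μ_s N = 0.39 × 708.3 = 276.3 N.
Since |230.2| ≤ 276.3 N, the block remains in static equilibrium and friction takes exactly the required value.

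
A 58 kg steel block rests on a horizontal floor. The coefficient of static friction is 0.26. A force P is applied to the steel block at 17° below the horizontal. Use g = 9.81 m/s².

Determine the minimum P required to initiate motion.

N = m g + P sin α (the push presses the steel block into the horizontal floor).
At impending slip, P cos α = μ_s N = μ_s (m g + P sin α).
Solving: P (cos α − μ_s sin α) = μ_s m g → P = 0.26×569/(cos 17° − 0.26 sin 17°) = 148/0.8803 = 168 N.

P ≈ 168 N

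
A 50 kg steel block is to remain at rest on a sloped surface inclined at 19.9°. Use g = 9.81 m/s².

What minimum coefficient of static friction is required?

μ_s,min ≈ 0.362

At the slip threshold m g sin θ = μ_s m g cos θ, so μ_s,min = tan θ.
μ_s,min = tan 19.9° = 0.362.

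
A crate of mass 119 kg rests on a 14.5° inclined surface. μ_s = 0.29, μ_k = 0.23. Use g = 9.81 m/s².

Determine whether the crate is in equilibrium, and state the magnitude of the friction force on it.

f ≈ 292 N

N = m g cos θ = 1130 N.
Down-slope weight component: m g sin θ = 292 N.
μ_s N = 328 N.
292 ≤ 328 N, so it stays put; friction = 292 N.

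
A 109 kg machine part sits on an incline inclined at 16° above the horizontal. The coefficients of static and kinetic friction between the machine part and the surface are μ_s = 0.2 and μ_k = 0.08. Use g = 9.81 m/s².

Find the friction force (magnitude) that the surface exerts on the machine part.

f ≈ 82.2 N (up the incline)

Perpendicular to the surface, N = m g cos θ = 109·9.81·cos 16° = 1028 N.
Along the slope the weight component is m g sin θ = 294.7 N; friction must supply exactly this, acting up-slope.
The static-friction ceiling is μ_s N = 0.2 × 1028 = 205.6 N.
Since |294.7| > 205.6 N, static friction cannot hold it; the machine part slides down the incline and kinetic friction applies: f = μ_k N = 0.08 × 1028 = 82.2 N.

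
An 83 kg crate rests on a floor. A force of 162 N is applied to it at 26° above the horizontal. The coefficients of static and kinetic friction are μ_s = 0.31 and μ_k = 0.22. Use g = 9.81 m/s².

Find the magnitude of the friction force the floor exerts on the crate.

f ≈ 146 N

The vertical component of P reduces the normal force: N = m g − P sin α = 814.2 − 71.02 = 743.2 N.
For equilibrium, f = P cos α = 162×cos 26° = 145.6 N.
The static-friction limit is μ_s N = 230.4 N.
Since 145.6 N does not exceed the limit, the crate stays at rest and f = 146 N.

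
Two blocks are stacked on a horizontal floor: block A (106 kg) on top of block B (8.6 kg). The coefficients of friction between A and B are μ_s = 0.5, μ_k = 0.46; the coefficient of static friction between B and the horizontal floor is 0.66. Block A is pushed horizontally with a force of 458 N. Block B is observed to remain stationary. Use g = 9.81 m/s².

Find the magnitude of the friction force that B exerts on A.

f ≈ 458 N

Between the blocks, N₁ = m_A g = 1040 N.
Maximum static friction on A from B: μ_s N₁ = 0.5×1040 = 519.9 N.
Since P = 458 N ≤ 519.9 N, A does not slip on B; friction on A equals P = 458 N.
By Newton's third law B feels 458 N forward from A. With B stationary, the floor's static friction on B balances it: f₂ = 458 N (well within μ_s(m_A+m_B)g = 742 N).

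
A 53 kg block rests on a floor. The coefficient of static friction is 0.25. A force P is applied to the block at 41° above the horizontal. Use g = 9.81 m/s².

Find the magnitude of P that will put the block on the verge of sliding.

P ≈ 141 N

N = m g − P sin α (the pull lifts the block).
At impending slip, P cos α = μ_s N = μ_s (m g − P sin α).
Solving: P (cos α + μ_s sin α) = μ_s m g → P = 0.25×520/(cos 41° + 0.25 sin 41°) = 130/0.9187 = 141 N.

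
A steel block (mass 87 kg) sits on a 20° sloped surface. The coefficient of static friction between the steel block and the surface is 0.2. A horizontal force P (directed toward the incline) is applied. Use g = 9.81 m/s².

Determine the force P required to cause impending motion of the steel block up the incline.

At impending motion up the slope, friction acts down-slope at its limit: f = μ_s N.
Perpendicular to the incline: N = m g cos θ + P sin θ.
Along the incline: P cos θ = m g sin θ + μ_s N = m g sin θ + μ_s (m g cos θ + P sin θ).
Solving, P (cos θ − μ_s sin θ) = m g (sin θ + μ_s cos θ), so P = 87×9.81×(sin 20° + 0.2 cos 20°)/(cos 20° − 0.2 sin 20°) = 853×0.53/0.8713 = 519 N.

P ≈ 519 N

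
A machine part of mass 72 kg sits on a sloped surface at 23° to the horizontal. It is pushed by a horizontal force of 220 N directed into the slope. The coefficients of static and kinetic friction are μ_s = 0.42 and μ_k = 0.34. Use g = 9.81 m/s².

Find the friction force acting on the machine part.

The horizontal push has a component P sin θ into the surface, so N = m g cos θ + P sin θ = 650.2 + 85.96 = 736.1 N.
Along the incline, the net driving force (taking up-slope positive) is P cos θ − m g sin θ = 202.5 − 276 = -73.47 N, so equilibrium requires friction f = 73.47 N (up-slope).
Maximum static friction: μ_s N = 0.42 × 736.1 = 309.2 N.
|f_req| = 73.47 ≤ 309.2 N → the machine part is in equilibrium; friction equals the required value.

f ≈ 73.5 N (up the incline)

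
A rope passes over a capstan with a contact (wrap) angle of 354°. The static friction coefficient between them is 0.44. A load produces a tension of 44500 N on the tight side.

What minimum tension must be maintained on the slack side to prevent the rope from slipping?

T_min ≈ 2940 N

Capstan equation at impending slip: T_tight/T_slack = e^{μβ}.
β = 354° = 6.178 rad; e^{μβ} = e^{0.44×6.178} = 15.16.
T_slack = T_tight / e^{μβ} = 44500 / 15.16 = 2940 N.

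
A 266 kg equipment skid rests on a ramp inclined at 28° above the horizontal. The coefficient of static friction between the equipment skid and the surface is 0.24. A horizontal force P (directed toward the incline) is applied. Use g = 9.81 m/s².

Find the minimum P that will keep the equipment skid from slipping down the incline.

The equipment skid tends to slide down (tan θ > μ_s), so at the point of impending slip friction acts up-slope at its limit: f = μ_s N.
Perpendicular to the incline: N = m g cos θ + P sin θ.
Along the incline: P cos θ + μ_s N = m g sin θ, i.e. P cos θ + μ_s (m g cos θ + P sin θ) = m g sin θ.
Solving, P (cos θ + μ_s sin θ) = m g (sin θ − μ_s cos θ), so P = 2610×0.2576/0.9956 = 675 N.

P_min ≈ 675 N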